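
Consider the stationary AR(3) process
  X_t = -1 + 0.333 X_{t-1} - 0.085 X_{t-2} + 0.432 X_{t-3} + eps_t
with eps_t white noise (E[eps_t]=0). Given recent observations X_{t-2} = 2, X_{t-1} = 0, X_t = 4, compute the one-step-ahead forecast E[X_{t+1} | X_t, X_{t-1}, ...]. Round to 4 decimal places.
E[X_{t+1} \mid \mathcal F_t] = 1.1960

For an AR(p) model X_t = c + sum_i phi_i X_{t-i} + eps_t, the
one-step-ahead conditional mean is
  E[X_{t+1} | X_t, ...] = c + sum_i phi_i X_{t+1-i}.
Substitute known values:
  E[X_{t+1} | ...] = -1 + (0.333) * (4) + (-0.085) * (0) + (0.432) * (2)
                   = 1.1960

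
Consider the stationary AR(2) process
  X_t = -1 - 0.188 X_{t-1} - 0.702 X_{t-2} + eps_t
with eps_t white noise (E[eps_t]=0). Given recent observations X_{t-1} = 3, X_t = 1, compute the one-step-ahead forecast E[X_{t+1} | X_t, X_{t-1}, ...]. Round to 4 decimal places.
E[X_{t+1} \mid \mathcal F_t] = -3.2940

For an AR(p) model X_t = c + sum_i phi_i X_{t-i} + eps_t, the
one-step-ahead conditional mean is
  E[X_{t+1} | X_t, ...] = c + sum_i phi_i X_{t+1-i}.
Substitute known values:
  E[X_{t+1} | ...] = -1 + (-0.188) * (1) + (-0.702) * (3)
                   = -3.2940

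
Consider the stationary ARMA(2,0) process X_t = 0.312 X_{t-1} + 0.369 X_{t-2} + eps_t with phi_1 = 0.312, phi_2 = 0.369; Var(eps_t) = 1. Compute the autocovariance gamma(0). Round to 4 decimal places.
\gamma(0) = 1.5322

Multiply the model equation by X_{t-k} and take expectations. With theta_0 = psi_0 = 1 and psi_j the MA(infinity) weights, this gives
  gamma(k) - sum_i phi_i gamma(k-i) = c_k,
  c_k = sigma^2 * sum_{j=k..q} theta_j psi_{j-k}   (c_k = 0 for k > q),
using gamma(-m) = gamma(m).
Pure AR (q = 0): c_0 = sigma^2 = 1, c_k = 0 for k >= 1.
Equations for k = 0, 1, 2 (AR order 2, c_2 = 0):
  (E0) gamma(0) = phi_1 gamma(1) + phi_2 gamma(2) + c_0
  (E1) gamma(1) = phi_1 gamma(0) + phi_2 gamma(1) + c_1
  (E2) gamma(2) = phi_1 gamma(1) + phi_2 gamma(0)
From (E1): gamma(1) = A gamma(0) + B with
  A = phi_1 / (1 - phi_2) = 0.312 / 0.631 = 0.494453,   B = c_1 / (1 - phi_2) = 0 / 0.631 = 0.
Insert (E2) into (E0): gamma(0) (1 - phi_2^2) = phi_1 (1 + phi_2) gamma(1) + c_0.
  phi_1 (1 + phi_2) = (0.312)(1.369) = 0.427128,   1 - phi_2^2 = 0.863839.
Replace gamma(1) by A gamma(0) + B and collect gamma(0):
  gamma(0) [0.863839 - (0.427128)(0.494453)] = c_0 = 1
  gamma(0) * 0.652644 = 1
  gamma(0) = 1 / 0.652644 = 1.532228.
Therefore gamma(0) = 1.5322 (to 4 decimal places).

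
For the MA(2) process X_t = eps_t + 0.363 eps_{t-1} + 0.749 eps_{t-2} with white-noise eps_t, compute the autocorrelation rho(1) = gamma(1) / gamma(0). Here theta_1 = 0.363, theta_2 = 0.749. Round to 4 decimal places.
\rho(1) = 0.3751

For an MA(q) process with theta_0 = 1, the autocovariance is
  gamma(k) = sigma^2 * sum_{i=0..q-k} theta_i * theta_{i+k},
and rho(k) = gamma(k) / gamma(0). Sigma^2 cancels.
  numerator   = (1)*(0.363) + (0.363)*(0.749) = 0.634887.
  denominator = (1)^2 + (0.363)^2 + (0.749)^2 = 1.69277.
  rho(1) = 0.634887 / 1.69277 = 0.3751.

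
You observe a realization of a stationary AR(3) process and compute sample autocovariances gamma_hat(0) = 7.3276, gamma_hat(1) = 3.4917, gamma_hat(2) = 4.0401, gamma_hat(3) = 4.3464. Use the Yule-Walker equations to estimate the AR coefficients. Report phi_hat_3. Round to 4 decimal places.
\hat\phi_{3} = 0.3780

The Yule-Walker equations for an AR(p) process read, in matrix form,
  Gamma_p phi = r_p,   with   (Gamma_p)_{ij} = gamma(|i - j|),
                       (r_p)_i = gamma(i),   i,j = 1..p.
Substitute the sample gammas (Toeplitz matrix and right-hand side of size 3):
  Gamma_p = [[7.3276, 3.4917, 4.0401], [3.4917, 7.3276, 3.4917], [4.0401, 3.4917, 7.3276]]
  r_p     = [3.4917, 4.0401, 4.3464]
Written out (R1..R3):
  (R1) 7.3276 phi_1 + 3.4917 phi_2 + 4.0401 phi_3 = 3.4917
  (R2) 3.4917 phi_1 + 7.3276 phi_2 + 3.4917 phi_3 = 4.0401
  (R3) 4.0401 phi_1 + 3.4917 phi_2 + 7.3276 phi_3 = 4.3464
Gaussian elimination:
  R2 <- R2 - (3.4917/7.3276) R1 = R2 - (0.476513) R1:  5.663758 phi_2 + 1.566538 phi_3 = 2.376258
  R3 <- R3 - (4.0401/7.3276) R1 = R3 - (0.551354) R1:  1.566538 phi_2 + 5.100076 phi_3 = 2.421238
  R3 <- R3 - (1.566538/5.663758) R2 = R3 - (0.27659) R2:  4.666787 phi_3 = 1.763989
Back-substitution:
  phi_hat_3 = 1.763989 / 4.666787 = 0.377988
  phi_hat_2 = (2.376258 - (1.566538)(0.377988)) / 5.663758 = 0.315007
  phi_hat_1 = (3.4917 - (3.4917)(0.315007) - (4.0401)(0.377988)) / 7.3276 = 0.118003
So phi_hat = [0.1180, 0.3150, 0.3780].
Therefore phi_hat_3 = 0.3780.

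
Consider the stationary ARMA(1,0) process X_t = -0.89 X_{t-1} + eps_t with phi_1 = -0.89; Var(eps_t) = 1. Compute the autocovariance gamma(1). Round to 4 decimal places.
\gamma(1) = -4.2809

Multiply the model equation by X_{t-k} and take expectations. With theta_0 = psi_0 = 1 and psi_j the MA(infinity) weights, this gives
  gamma(k) - sum_i phi_i gamma(k-i) = c_k,
  c_k = sigma^2 * sum_{j=k..q} theta_j psi_{j-k}   (c_k = 0 for k > q),
using gamma(-m) = gamma(m).
Pure AR (q = 0): c_0 = sigma^2 = 1, c_k = 0 for k >= 1.
Equations for k = 0 and k = 1 (AR order 1):
  gamma(0) = phi_1 gamma(1) + c_0
  gamma(1) = phi_1 gamma(0) + c_1
Substituting the second into the first: gamma(0) (1 - phi_1^2) = c_0 + phi_1 c_1, so
  gamma(0) = c_0 / (1 - phi_1^2) = 1 / (1 - (-0.89)^2) = 1 / 0.2079 = 4.810005.
  gamma(1) = phi_1 gamma(0) = (-0.89)(4.810005) = -4.280904.
Therefore gamma(1) = -4.2809 (to 4 decimal places).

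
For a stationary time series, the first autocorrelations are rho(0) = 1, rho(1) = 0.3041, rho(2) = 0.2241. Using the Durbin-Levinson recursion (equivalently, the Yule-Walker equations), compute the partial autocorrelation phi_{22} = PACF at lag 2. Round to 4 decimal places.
\phi_{22} = 0.1450

The PACF at lag k is phi_{kk}, the last component of the solution
to the Yule-Walker system G_k phi = r_k where
  (G_k)_{ij} = rho(|i - j|), (r_k)_i = rho(i), i,j = 1..k.
Equivalently, Durbin-Levinson gives phi_{kk} iteratively:
  phi_{11} = rho(1)
  phi_{kk} = [rho(k) - sum_{j=1..k-1} phi_{k-1,j} rho(k-j)]
            / [1 - sum_{j=1..k-1} phi_{k-1,j} rho(j)],
  phi_{k,j} = phi_{k-1,j} - phi_{kk} phi_{k-1,k-j},  j = 1..k-1.
Step k = 1:
  phi_11 = rho(1) = 0.3041.
Step k = 2:
  phi_22 = [rho(2) - phi_11 rho(1)] / [1 - phi_11 rho(1)] = [0.2241 - (0.3041)(0.3041)] / [1 - (0.3041)(0.3041)]
         = 0.13162319 / 0.90752319 = 0.145.
Therefore phi_{22} = 0.1450.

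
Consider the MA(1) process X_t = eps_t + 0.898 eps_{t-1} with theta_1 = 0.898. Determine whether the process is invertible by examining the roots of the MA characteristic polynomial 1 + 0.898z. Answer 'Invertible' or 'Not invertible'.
\text{Invertible}

The MA(q) characteristic polynomial is P(z) = 1 + 0.898z.
Invertibility requires all roots to lie outside the unit circle, i.e. |z| > 1 for every root.
This is linear in z: 1 + (0.898) z = 0  =>  z = -1/(0.898) = -1.113586,  |z| = 1.113586.
Moduli of all roots: 1.1136.
All moduli strictly greater than 1? Yes.
Verdict: Invertible.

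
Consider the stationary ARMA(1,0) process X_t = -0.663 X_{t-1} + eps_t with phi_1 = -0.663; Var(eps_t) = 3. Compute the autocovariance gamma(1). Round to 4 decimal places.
\gamma(1) = -3.5491

Multiply the model equation by X_{t-k} and take expectations. With theta_0 = psi_0 = 1 and psi_j the MA(infinity) weights, this gives
  gamma(k) - sum_i phi_i gamma(k-i) = c_k,
  c_k = sigma^2 * sum_{j=k..q} theta_j psi_{j-k}   (c_k = 0 for k > q),
using gamma(-m) = gamma(m).
Pure AR (q = 0): c_0 = sigma^2 = 3, c_k = 0 for k >= 1.
Equations for k = 0 and k = 1 (AR order 1):
  gamma(0) = phi_1 gamma(1) + c_0
  gamma(1) = phi_1 gamma(0) + c_1
Substituting the second into the first: gamma(0) (1 - phi_1^2) = c_0 + phi_1 c_1, so
  gamma(0) = c_0 / (1 - phi_1^2) = 3 / (1 - (-0.663)^2) = 3 / 0.560431 = 5.353023.
  gamma(1) = phi_1 gamma(0) = (-0.663)(5.353023) = -3.549054.
Therefore gamma(1) = -3.5491 (to 4 decimal places).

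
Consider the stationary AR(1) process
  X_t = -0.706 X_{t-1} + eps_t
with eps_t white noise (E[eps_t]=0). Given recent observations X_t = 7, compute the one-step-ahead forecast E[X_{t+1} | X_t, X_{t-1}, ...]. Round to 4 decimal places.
E[X_{t+1} \mid \mathcal F_t] = -4.9420

For an AR(p) model X_t = c + sum_i phi_i X_{t-i} + eps_t, the
one-step-ahead conditional mean is
  E[X_{t+1} | X_t, ...] = c + sum_i phi_i X_{t+1-i}.
Substitute known values:
  E[X_{t+1} | ...] = (-0.706) * (7)
                   = -4.9420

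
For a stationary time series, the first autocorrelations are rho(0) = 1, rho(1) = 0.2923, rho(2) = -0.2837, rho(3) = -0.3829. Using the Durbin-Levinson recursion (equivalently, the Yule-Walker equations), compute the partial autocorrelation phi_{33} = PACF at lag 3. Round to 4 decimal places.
\phi_{33} = -0.1940

The PACF at lag k is phi_{kk}, the last component of the solution
to the Yule-Walker system G_k phi = r_k where
  (G_k)_{ij} = rho(|i - j|), (r_k)_i = rho(i), i,j = 1..k.
Equivalently, Durbin-Levinson gives phi_{kk} iteratively:
  phi_{11} = rho(1)
  phi_{kk} = [rho(k) - sum_{j=1..k-1} phi_{k-1,j} rho(k-j)]
            / [1 - sum_{j=1..k-1} phi_{k-1,j} rho(j)],
  phi_{k,j} = phi_{k-1,j} - phi_{kk} phi_{k-1,k-j},  j = 1..k-1.
Step k = 1:
  phi_11 = rho(1) = 0.2923.
Step k = 2:
  phi_22 = [rho(2) - phi_11 rho(1)] / [1 - phi_11 rho(1)] = [-0.2837 - (0.2923)(0.2923)] / [1 - (0.2923)(0.2923)]
         = -0.36913929 / 0.91456071 = -0.403625.
  Update: phi_21 = phi_11 - phi_22 phi_11 = 0.2923 - (-0.403625)(0.2923) = 0.410279.
Step k = 3:
  phi_33 = [rho(3) - phi_21 rho(2) - phi_22 rho(1)] / [1 - phi_21 rho(1) - phi_22 rho(2)]
    numerator   = -0.3829 - (0.410279)(-0.2837) - (-0.403625)(0.2923) = -0.14852421
    denominator = 1 - (0.410279)(0.2923) - (-0.403625)(-0.2837) = 0.76556698
  phi_33 = -0.14852421 / 0.76556698 = -0.194.
Therefore phi_{33} = -0.1940.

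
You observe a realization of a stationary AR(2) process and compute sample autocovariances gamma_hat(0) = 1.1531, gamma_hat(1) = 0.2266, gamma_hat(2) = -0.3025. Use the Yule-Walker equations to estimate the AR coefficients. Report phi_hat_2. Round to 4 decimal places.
\hat\phi_{2} = -0.3130

The Yule-Walker equations for an AR(p) process read, in matrix form,
  Gamma_p phi = r_p,   with   (Gamma_p)_{ij} = gamma(|i - j|),
                       (r_p)_i = gamma(i),   i,j = 1..p.
Substitute the sample gammas (Toeplitz matrix and right-hand side of size 2):
  Gamma_p = [[1.1531, 0.2266], [0.2266, 1.1531]]
  r_p     = [0.2266, -0.3025]
Written out:
  1.1531 phi_1 + 0.2266 phi_2 = 0.2266
  0.2266 phi_1 + 1.1531 phi_2 = -0.3025
Solve by Cramer's rule:
  det = gamma(0)^2 - gamma(1)^2 = (1.1531)^2 - (0.2266)^2 = 1.32963961 - 0.05134756 = 1.27829205
  phi_hat_1 = [gamma(1) gamma(0) - gamma(1) gamma(2)] / det = [(0.2266)(1.1531) - (0.2266)(-0.3025)] / 1.27829205 = 0.32983896 / 1.27829205 = 0.258
  phi_hat_2 = [gamma(0) gamma(2) - gamma(1)^2] / det = [(1.1531)(-0.3025) - (0.2266)^2] / 1.27829205 = -0.40016031 / 1.27829205 = -0.313
So phi_hat = [0.2580, -0.3130].
Therefore phi_hat_2 = -0.3130.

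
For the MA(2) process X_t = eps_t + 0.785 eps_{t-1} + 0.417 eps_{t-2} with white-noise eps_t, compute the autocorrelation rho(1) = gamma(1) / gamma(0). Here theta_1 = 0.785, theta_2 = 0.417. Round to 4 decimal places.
\rho(1) = 0.6214

For an MA(q) process with theta_0 = 1, the autocovariance is
  gamma(k) = sigma^2 * sum_{i=0..q-k} theta_i * theta_{i+k},
and rho(k) = gamma(k) / gamma(0). Sigma^2 cancels.
  numerator   = (1)*(0.785) + (0.785)*(0.417) = 1.112345.
  denominator = (1)^2 + (0.785)^2 + (0.417)^2 = 1.790114.
  rho(1) = 1.112345 / 1.790114 = 0.6214.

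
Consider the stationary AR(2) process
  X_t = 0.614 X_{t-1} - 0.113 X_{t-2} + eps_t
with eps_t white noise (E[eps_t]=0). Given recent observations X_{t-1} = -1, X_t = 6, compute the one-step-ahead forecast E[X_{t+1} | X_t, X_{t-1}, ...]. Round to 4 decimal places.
E[X_{t+1} \mid \mathcal F_t] = 3.7970

For an AR(p) model X_t = c + sum_i phi_i X_{t-i} + eps_t, the
one-step-ahead conditional mean is
  E[X_{t+1} | X_t, ...] = c + sum_i phi_i X_{t+1-i}.
Substitute known values:
  E[X_{t+1} | ...] = (0.614) * (6) + (-0.113) * (-1)
                   = 3.7970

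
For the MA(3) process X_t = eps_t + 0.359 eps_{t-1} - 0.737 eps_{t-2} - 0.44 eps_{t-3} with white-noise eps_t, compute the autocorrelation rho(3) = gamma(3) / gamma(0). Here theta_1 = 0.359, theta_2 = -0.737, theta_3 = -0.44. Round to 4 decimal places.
\rho(3) = -0.2358

For an MA(q) process with theta_0 = 1, the autocovariance is
  gamma(k) = sigma^2 * sum_{i=0..q-k} theta_i * theta_{i+k},
and rho(k) = gamma(k) / gamma(0). Sigma^2 cancels.
  numerator   = (1)*(-0.44) = -0.44.
  denominator = (1)^2 + (0.359)^2 + (-0.737)^2 + (-0.44)^2 = 1.86565.
  rho(3) = -0.44 / 1.86565 = -0.2358.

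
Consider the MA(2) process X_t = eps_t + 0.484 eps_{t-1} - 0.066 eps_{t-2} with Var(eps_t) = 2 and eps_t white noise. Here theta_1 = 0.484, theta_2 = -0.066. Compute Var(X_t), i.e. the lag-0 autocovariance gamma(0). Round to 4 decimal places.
\gamma(0) = 2.4772

For an MA(q) process X_t = eps_t + sum_i theta_i eps_{t-i} with
Var(eps_t) = sigma^2, the variance is
  gamma(0) = sigma^2 * (1 + sum_i theta_i^2).
  sum_i theta_i^2 = (0.484)^2 + (-0.066)^2 = 0.234256 + 0.004356 = 0.238612.
  gamma(0) = 2 * (1 + 0.238612) = 2 * 1.238612 = 2.477224, which rounds to 2.4772.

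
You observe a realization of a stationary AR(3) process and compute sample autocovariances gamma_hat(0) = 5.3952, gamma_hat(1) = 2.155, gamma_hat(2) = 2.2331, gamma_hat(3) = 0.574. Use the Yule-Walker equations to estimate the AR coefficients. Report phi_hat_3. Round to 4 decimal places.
\hat\phi_{3} = -0.1700

The Yule-Walker equations for an AR(p) process read, in matrix form,
  Gamma_p phi = r_p,   with   (Gamma_p)_{ij} = gamma(|i - j|),
                       (r_p)_i = gamma(i),   i,j = 1..p.
Substitute the sample gammas (Toeplitz matrix and right-hand side of size 3):
  Gamma_p = [[5.3952, 2.155, 2.2331], [2.155, 5.3952, 2.155], [2.2331, 2.155, 5.3952]]
  r_p     = [2.155, 2.2331, 0.574]
Written out (R1..R3):
  (R1) 5.3952 phi_1 + 2.155 phi_2 + 2.2331 phi_3 = 2.155
  (R2) 2.155 phi_1 + 5.3952 phi_2 + 2.155 phi_3 = 2.2331
  (R3) 2.2331 phi_1 + 2.155 phi_2 + 5.3952 phi_3 = 0.574
Gaussian elimination:
  R2 <- R2 - (2.155/5.3952) R1 = R2 - (0.399429) R1:  4.53443 phi_2 + 1.263035 phi_3 = 1.37233
  R3 <- R3 - (2.2331/5.3952) R1 = R3 - (0.413905) R1:  1.263035 phi_2 + 4.470909 phi_3 = -0.317965
  R3 <- R3 - (1.263035/4.53443) R2 = R3 - (0.278543) R2:  4.119099 phi_3 = -0.700218
Back-substitution:
  phi_hat_3 = -0.700218 / 4.119099 = -0.169993
  phi_hat_2 = (1.37233 - (1.263035)(-0.169993)) / 4.53443 = 0.349997
  phi_hat_1 = (2.155 - (2.155)(0.349997) - (2.2331)(-0.169993)) / 5.3952 = 0.329991
So phi_hat = [0.3300, 0.3500, -0.1700].
Therefore phi_hat_3 = -0.1700.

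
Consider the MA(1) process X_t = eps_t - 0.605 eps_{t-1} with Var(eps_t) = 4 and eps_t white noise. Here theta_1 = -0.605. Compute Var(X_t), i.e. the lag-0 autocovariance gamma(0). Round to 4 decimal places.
\gamma(0) = 5.4641

For an MA(q) process X_t = eps_t + sum_i theta_i eps_{t-i} with
Var(eps_t) = sigma^2, the variance is
  gamma(0) = sigma^2 * (1 + sum_i theta_i^2).
  sum_i theta_i^2 = (-0.605)^2 = 0.366025.
  gamma(0) = 4 * (1 + 0.366025) = 4 * 1.366025 = 5.4641.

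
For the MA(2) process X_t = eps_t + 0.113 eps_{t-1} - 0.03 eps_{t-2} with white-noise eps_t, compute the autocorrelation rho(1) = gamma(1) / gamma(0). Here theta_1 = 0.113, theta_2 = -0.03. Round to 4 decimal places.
\rho(1) = 0.1081

For an MA(q) process with theta_0 = 1, the autocovariance is
  gamma(k) = sigma^2 * sum_{i=0..q-k} theta_i * theta_{i+k},
and rho(k) = gamma(k) / gamma(0). Sigma^2 cancels.
  numerator   = (1)*(0.113) + (0.113)*(-0.03) = 0.10961.
  denominator = (1)^2 + (0.113)^2 + (-0.03)^2 = 1.013669.
  rho(1) = 0.10961 / 1.013669 = 0.1081.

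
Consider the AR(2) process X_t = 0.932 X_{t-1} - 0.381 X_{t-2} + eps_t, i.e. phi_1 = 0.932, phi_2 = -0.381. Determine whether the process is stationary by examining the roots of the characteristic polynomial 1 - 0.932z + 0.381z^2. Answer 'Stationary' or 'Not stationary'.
\text{Stationary}

The AR(p) characteristic polynomial is P(z) = 1 - 0.932z + 0.381z^2.
Stationarity requires all roots to lie outside the unit circle, i.e. |z| > 1 for every root.
Set 1 + (-0.932) z + (0.381) z^2 = 0, i.e. a z^2 + b z + c = 0 with a = 0.381, b = -0.932, c = 1.
Discriminant D = b^2 - 4ac = (-0.932)^2 - 4*(0.381)*1 = 0.868624 - (1.524) = -0.655376.
D < 0, so the roots are the complex-conjugate pair z = (-b +/- i sqrt(-D)) / (2a) = 1.2231 +/- 1.0624i.
For a conjugate pair |z|^2 = z * conj(z) = (product of roots) = c/a = 1/(0.381) = 2.624672, so |z| = sqrt(2.624672) = 1.6201 for both roots.
Moduli of all roots: 1.6201, 1.6201.
All moduli strictly greater than 1? Yes.
Verdict: Stationary.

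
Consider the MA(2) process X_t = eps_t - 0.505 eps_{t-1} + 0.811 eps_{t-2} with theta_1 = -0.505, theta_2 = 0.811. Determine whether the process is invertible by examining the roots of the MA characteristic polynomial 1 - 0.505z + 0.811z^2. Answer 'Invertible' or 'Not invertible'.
\text{Invertible}

The MA(q) characteristic polynomial is P(z) = 1 - 0.505z + 0.811z^2.
Invertibility requires all roots to lie outside the unit circle, i.e. |z| > 1 for every root.
Set 1 + (-0.505) z + (0.811) z^2 = 0, i.e. a z^2 + b z + c = 0 with a = 0.811, b = -0.505, c = 1.
Discriminant D = b^2 - 4ac = (-0.505)^2 - 4*(0.811)*1 = 0.255025 - (3.244) = -2.988975.
D < 0, so the roots are the complex-conjugate pair z = (-b +/- i sqrt(-D)) / (2a) = 0.3113 +/- 1.0659i.
For a conjugate pair |z|^2 = z * conj(z) = (product of roots) = c/a = 1/(0.811) = 1.233046, so |z| = sqrt(1.233046) = 1.1104 for both roots.
Moduli of all roots: 1.1104, 1.1104.
All moduli strictly greater than 1? Yes.
Verdict: Invertible.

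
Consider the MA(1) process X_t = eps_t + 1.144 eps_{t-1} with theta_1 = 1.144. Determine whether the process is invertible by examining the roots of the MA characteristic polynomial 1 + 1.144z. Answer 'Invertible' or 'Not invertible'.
\text{Not invertible}

The MA(q) characteristic polynomial is P(z) = 1 + 1.144z.
Invertibility requires all roots to lie outside the unit circle, i.e. |z| > 1 for every root.
This is linear in z: 1 + (1.144) z = 0  =>  z = -1/(1.144) = -0.874126,  |z| = 0.874126.
Moduli of all roots: 0.8741.
All moduli strictly greater than 1? No.
Verdict: Not invertible.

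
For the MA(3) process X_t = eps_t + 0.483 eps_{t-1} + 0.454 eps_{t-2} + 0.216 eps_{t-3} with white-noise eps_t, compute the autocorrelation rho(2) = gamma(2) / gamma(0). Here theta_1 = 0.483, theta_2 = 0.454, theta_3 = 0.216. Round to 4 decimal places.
\rho(2) = 0.3757

For an MA(q) process with theta_0 = 1, the autocovariance is
  gamma(k) = sigma^2 * sum_{i=0..q-k} theta_i * theta_{i+k},
and rho(k) = gamma(k) / gamma(0). Sigma^2 cancels.
  numerator   = (1)*(0.454) + (0.483)*(0.216) = 0.558328.
  denominator = (1)^2 + (0.483)^2 + (0.454)^2 + (0.216)^2 = 1.486061.
  rho(2) = 0.558328 / 1.486061 = 0.3757.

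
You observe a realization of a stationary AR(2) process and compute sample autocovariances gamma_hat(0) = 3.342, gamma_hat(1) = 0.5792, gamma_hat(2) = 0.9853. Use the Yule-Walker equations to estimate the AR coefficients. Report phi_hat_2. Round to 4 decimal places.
\hat\phi_{2} = 0.2730

The Yule-Walker equations for an AR(p) process read, in matrix form,
  Gamma_p phi = r_p,   with   (Gamma_p)_{ij} = gamma(|i - j|),
                       (r_p)_i = gamma(i),   i,j = 1..p.
Substitute the sample gammas (Toeplitz matrix and right-hand side of size 2):
  Gamma_p = [[3.342, 0.5792], [0.5792, 3.342]]
  r_p     = [0.5792, 0.9853]
Written out:
  3.342 phi_1 + 0.5792 phi_2 = 0.5792
  0.5792 phi_1 + 3.342 phi_2 = 0.9853
Solve by Cramer's rule:
  det = gamma(0)^2 - gamma(1)^2 = (3.342)^2 - (0.5792)^2 = 11.168964 - 0.33547264 = 10.83349136
  phi_hat_1 = [gamma(1) gamma(0) - gamma(1) gamma(2)] / det = [(0.5792)(3.342) - (0.5792)(0.9853)] / 10.83349136 = 1.36500064 / 10.83349136 = 0.126
  phi_hat_2 = [gamma(0) gamma(2) - gamma(1)^2] / det = [(3.342)(0.9853) - (0.5792)^2] / 10.83349136 = 2.95739996 / 10.83349136 = 0.273
So phi_hat = [0.1260, 0.2730].
Therefore phi_hat_2 = 0.2730.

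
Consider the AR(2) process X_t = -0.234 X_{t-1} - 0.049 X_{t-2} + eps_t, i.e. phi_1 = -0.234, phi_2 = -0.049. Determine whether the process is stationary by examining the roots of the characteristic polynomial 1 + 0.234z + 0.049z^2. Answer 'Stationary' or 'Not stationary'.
\text{Stationary}

The AR(p) characteristic polynomial is P(z) = 1 + 0.234z + 0.049z^2.
Stationarity requires all roots to lie outside the unit circle, i.e. |z| > 1 for every root.
Set 1 + (0.234) z + (0.049) z^2 = 0, i.e. a z^2 + b z + c = 0 with a = 0.049, b = 0.234, c = 1.
Discriminant D = b^2 - 4ac = (0.234)^2 - 4*(0.049)*1 = 0.054756 - (0.196) = -0.141244.
D < 0, so the roots are the complex-conjugate pair z = (-b +/- i sqrt(-D)) / (2a) = -2.3878 +/- 3.8349i.
For a conjugate pair |z|^2 = z * conj(z) = (product of roots) = c/a = 1/(0.049) = 20.408163, so |z| = sqrt(20.408163) = 4.5175 for both roots.
Moduli of all roots: 4.5175, 4.5175.
All moduli strictly greater than 1? Yes.
Verdict: Stationary.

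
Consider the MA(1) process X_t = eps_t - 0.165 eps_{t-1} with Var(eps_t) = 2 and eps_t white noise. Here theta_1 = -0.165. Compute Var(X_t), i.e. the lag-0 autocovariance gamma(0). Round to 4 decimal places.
\gamma(0) = 2.0545

For an MA(q) process X_t = eps_t + sum_i theta_i eps_{t-i} with
Var(eps_t) = sigma^2, the variance is
  gamma(0) = sigma^2 * (1 + sum_i theta_i^2).
  sum_i theta_i^2 = (-0.165)^2 = 0.027225.
  gamma(0) = 2 * (1 + 0.027225) = 2 * 1.027225 = 2.05445, which rounds to 2.0545.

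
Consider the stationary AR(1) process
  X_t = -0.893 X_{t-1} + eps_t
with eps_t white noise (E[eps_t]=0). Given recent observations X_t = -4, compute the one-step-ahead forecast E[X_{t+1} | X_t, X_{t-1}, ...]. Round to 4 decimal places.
E[X_{t+1} \mid \mathcal F_t] = 3.5720

For an AR(p) model X_t = c + sum_i phi_i X_{t-i} + eps_t, the
one-step-ahead conditional mean is
  E[X_{t+1} | X_t, ...] = c + sum_i phi_i X_{t+1-i}.
Substitute known values:
  E[X_{t+1} | ...] = (-0.893) * (-4)
                   = 3.5720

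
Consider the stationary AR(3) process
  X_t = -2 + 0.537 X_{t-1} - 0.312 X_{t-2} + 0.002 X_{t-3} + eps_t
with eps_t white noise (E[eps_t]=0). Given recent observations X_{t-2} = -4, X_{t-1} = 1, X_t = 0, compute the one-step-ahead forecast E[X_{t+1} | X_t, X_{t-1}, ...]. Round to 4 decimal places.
E[X_{t+1} \mid \mathcal F_t] = -2.3200

For an AR(p) model X_t = c + sum_i phi_i X_{t-i} + eps_t, the
one-step-ahead conditional mean is
  E[X_{t+1} | X_t, ...] = c + sum_i phi_i X_{t+1-i}.
Substitute known values:
  E[X_{t+1} | ...] = -2 + (0.537) * (0) + (-0.312) * (1) + (0.002) * (-4)
                   = -2.3200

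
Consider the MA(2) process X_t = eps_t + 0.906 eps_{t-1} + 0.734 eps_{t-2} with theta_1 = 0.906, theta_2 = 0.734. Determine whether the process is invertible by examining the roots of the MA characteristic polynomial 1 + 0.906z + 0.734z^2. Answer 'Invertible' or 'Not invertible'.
\text{Invertible}

The MA(q) characteristic polynomial is P(z) = 1 + 0.906z + 0.734z^2.
Invertibility requires all roots to lie outside the unit circle, i.e. |z| > 1 for every root.
Set 1 + (0.906) z + (0.734) z^2 = 0, i.e. a z^2 + b z + c = 0 with a = 0.734, b = 0.906, c = 1.
Discriminant D = b^2 - 4ac = (0.906)^2 - 4*(0.734)*1 = 0.820836 - (2.936) = -2.115164.
D < 0, so the roots are the complex-conjugate pair z = (-b +/- i sqrt(-D)) / (2a) = -0.6172 +/- 0.9907i.
For a conjugate pair |z|^2 = z * conj(z) = (product of roots) = c/a = 1/(0.734) = 1.362398, so |z| = sqrt(1.362398) = 1.1672 for both roots.
Moduli of all roots: 1.1672, 1.1672.
All moduli strictly greater than 1? Yes.
Verdict: Invertible.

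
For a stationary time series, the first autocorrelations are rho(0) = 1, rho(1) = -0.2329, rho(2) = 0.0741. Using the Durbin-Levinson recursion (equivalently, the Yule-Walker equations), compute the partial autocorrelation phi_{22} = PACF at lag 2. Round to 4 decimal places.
\phi_{22} = 0.0210

The PACF at lag k is phi_{kk}, the last component of the solution
to the Yule-Walker system G_k phi = r_k where
  (G_k)_{ij} = rho(|i - j|), (r_k)_i = rho(i), i,j = 1..k.
Equivalently, Durbin-Levinson gives phi_{kk} iteratively:
  phi_{11} = rho(1)
  phi_{kk} = [rho(k) - sum_{j=1..k-1} phi_{k-1,j} rho(k-j)]
            / [1 - sum_{j=1..k-1} phi_{k-1,j} rho(j)],
  phi_{k,j} = phi_{k-1,j} - phi_{kk} phi_{k-1,k-j},  j = 1..k-1.
Step k = 1:
  phi_11 = rho(1) = -0.2329.
Step k = 2:
  phi_22 = [rho(2) - phi_11 rho(1)] / [1 - phi_11 rho(1)] = [0.0741 - (-0.2329)(-0.2329)] / [1 - (-0.2329)(-0.2329)]
         = 0.01985759 / 0.94575759 = 0.021.
Therefore phi_{22} = 0.0210.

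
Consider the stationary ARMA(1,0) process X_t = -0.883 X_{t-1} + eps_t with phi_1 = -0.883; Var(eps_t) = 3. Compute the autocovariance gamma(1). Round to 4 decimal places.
\gamma(1) = -12.0239

Multiply the model equation by X_{t-k} and take expectations. With theta_0 = psi_0 = 1 and psi_j the MA(infinity) weights, this gives
  gamma(k) - sum_i phi_i gamma(k-i) = c_k,
  c_k = sigma^2 * sum_{j=k..q} theta_j psi_{j-k}   (c_k = 0 for k > q),
using gamma(-m) = gamma(m).
Pure AR (q = 0): c_0 = sigma^2 = 3, c_k = 0 for k >= 1.
Equations for k = 0 and k = 1 (AR order 1):
  gamma(0) = phi_1 gamma(1) + c_0
  gamma(1) = phi_1 gamma(0) + c_1
Substituting the second into the first: gamma(0) (1 - phi_1^2) = c_0 + phi_1 c_1, so
  gamma(0) = c_0 / (1 - phi_1^2) = 3 / (1 - (-0.883)^2) = 3 / 0.220311 = 13.617114.
  gamma(1) = phi_1 gamma(0) = (-0.883)(13.617114) = -12.023912.
Therefore gamma(1) = -12.0239 (to 4 decimal places).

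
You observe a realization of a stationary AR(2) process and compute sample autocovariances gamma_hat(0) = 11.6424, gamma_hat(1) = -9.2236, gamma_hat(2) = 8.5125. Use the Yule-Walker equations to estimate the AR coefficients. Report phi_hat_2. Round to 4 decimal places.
\hat\phi_{2} = 0.2780

The Yule-Walker equations for an AR(p) process read, in matrix form,
  Gamma_p phi = r_p,   with   (Gamma_p)_{ij} = gamma(|i - j|),
                       (r_p)_i = gamma(i),   i,j = 1..p.
Substitute the sample gammas (Toeplitz matrix and right-hand side of size 2):
  Gamma_p = [[11.6424, -9.2236], [-9.2236, 11.6424]]
  r_p     = [-9.2236, 8.5125]
Written out:
  11.6424 phi_1 - 9.2236 phi_2 = -9.2236
  -9.2236 phi_1 + 11.6424 phi_2 = 8.5125
Solve by Cramer's rule:
  det = gamma(0)^2 - gamma(1)^2 = (11.6424)^2 - (-9.2236)^2 = 135.54547776 - 85.07479696 = 50.4706808
  phi_hat_1 = [gamma(1) gamma(0) - gamma(1) gamma(2)] / det = [(-9.2236)(11.6424) - (-9.2236)(8.5125)] / 50.4706808 = -28.86894564 / 50.4706808 = -0.572
  phi_hat_2 = [gamma(0) gamma(2) - gamma(1)^2] / det = [(11.6424)(8.5125) - (-9.2236)^2] / 50.4706808 = 14.03113304 / 50.4706808 = 0.278
So phi_hat = [-0.5720, 0.2780].
Therefore phi_hat_2 = 0.2780.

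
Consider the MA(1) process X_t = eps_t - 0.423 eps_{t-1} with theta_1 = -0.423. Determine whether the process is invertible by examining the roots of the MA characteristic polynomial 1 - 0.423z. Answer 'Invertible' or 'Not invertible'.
\text{Invertible}

The MA(q) characteristic polynomial is P(z) = 1 - 0.423z.
Invertibility requires all roots to lie outside the unit circle, i.e. |z| > 1 for every root.
This is linear in z: 1 + (-0.423) z = 0  =>  z = -1/(-0.423) = 2.364066,  |z| = 2.364066.
Moduli of all roots: 2.3641.
All moduli strictly greater than 1? Yes.
Verdict: Invertible.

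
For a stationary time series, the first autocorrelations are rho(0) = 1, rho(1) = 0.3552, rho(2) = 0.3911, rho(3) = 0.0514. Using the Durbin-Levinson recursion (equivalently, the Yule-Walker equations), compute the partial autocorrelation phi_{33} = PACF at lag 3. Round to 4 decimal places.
\phi_{33} = -0.1929

The PACF at lag k is phi_{kk}, the last component of the solution
to the Yule-Walker system G_k phi = r_k where
  (G_k)_{ij} = rho(|i - j|), (r_k)_i = rho(i), i,j = 1..k.
Equivalently, Durbin-Levinson gives phi_{kk} iteratively:
  phi_{11} = rho(1)
  phi_{kk} = [rho(k) - sum_{j=1..k-1} phi_{k-1,j} rho(k-j)]
            / [1 - sum_{j=1..k-1} phi_{k-1,j} rho(j)],
  phi_{k,j} = phi_{k-1,j} - phi_{kk} phi_{k-1,k-j},  j = 1..k-1.
Step k = 1:
  phi_11 = rho(1) = 0.3552.
Step k = 2:
  phi_22 = [rho(2) - phi_11 rho(1)] / [1 - phi_11 rho(1)] = [0.3911 - (0.3552)(0.3552)] / [1 - (0.3552)(0.3552)]
         = 0.26493296 / 0.87383296 = 0.303185.
  Update: phi_21 = phi_11 - phi_22 phi_11 = 0.3552 - (0.303185)(0.3552) = 0.247509.
Step k = 3:
  phi_33 = [rho(3) - phi_21 rho(2) - phi_22 rho(1)] / [1 - phi_21 rho(1) - phi_22 rho(2)]
    numerator   = 0.0514 - (0.247509)(0.3911) - (0.303185)(0.3552) = -0.15309194
    denominator = 1 - (0.247509)(0.3552) - (0.303185)(0.3911) = 0.79350929
  phi_33 = -0.15309194 / 0.79350929 = -0.1929.
Therefore phi_{33} = -0.1929.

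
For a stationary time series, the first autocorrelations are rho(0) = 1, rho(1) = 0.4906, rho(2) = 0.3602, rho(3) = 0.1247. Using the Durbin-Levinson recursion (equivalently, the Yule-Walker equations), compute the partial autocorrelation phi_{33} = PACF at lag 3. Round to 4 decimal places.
\phi_{33} = -0.1370

The PACF at lag k is phi_{kk}, the last component of the solution
to the Yule-Walker system G_k phi = r_k where
  (G_k)_{ij} = rho(|i - j|), (r_k)_i = rho(i), i,j = 1..k.
Equivalently, Durbin-Levinson gives phi_{kk} iteratively:
  phi_{11} = rho(1)
  phi_{kk} = [rho(k) - sum_{j=1..k-1} phi_{k-1,j} rho(k-j)]
            / [1 - sum_{j=1..k-1} phi_{k-1,j} rho(j)],
  phi_{k,j} = phi_{k-1,j} - phi_{kk} phi_{k-1,k-j},  j = 1..k-1.
Step k = 1:
  phi_11 = rho(1) = 0.4906.
Step k = 2:
  phi_22 = [rho(2) - phi_11 rho(1)] / [1 - phi_11 rho(1)] = [0.3602 - (0.4906)(0.4906)] / [1 - (0.4906)(0.4906)]
         = 0.11951164 / 0.75931164 = 0.157395.
  Update: phi_21 = phi_11 - phi_22 phi_11 = 0.4906 - (0.157395)(0.4906) = 0.413382.
Step k = 3:
  phi_33 = [rho(3) - phi_21 rho(2) - phi_22 rho(1)] / [1 - phi_21 rho(1) - phi_22 rho(2)]
    numerator   = 0.1247 - (0.413382)(0.3602) - (0.157395)(0.4906) = -0.1014181
    denominator = 1 - (0.413382)(0.4906) - (0.157395)(0.3602) = 0.74050114
  phi_33 = -0.1014181 / 0.74050114 = -0.137.
Therefore phi_{33} = -0.1370.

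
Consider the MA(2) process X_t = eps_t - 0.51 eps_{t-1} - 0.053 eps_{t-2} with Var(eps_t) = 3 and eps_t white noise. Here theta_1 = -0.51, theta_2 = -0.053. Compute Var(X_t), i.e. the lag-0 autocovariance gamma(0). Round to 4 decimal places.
\gamma(0) = 3.7887

For an MA(q) process X_t = eps_t + sum_i theta_i eps_{t-i} with
Var(eps_t) = sigma^2, the variance is
  gamma(0) = sigma^2 * (1 + sum_i theta_i^2).
  sum_i theta_i^2 = (-0.51)^2 + (-0.053)^2 = 0.2601 + 0.002809 = 0.262909.
  gamma(0) = 3 * (1 + 0.262909) = 3 * 1.262909 = 3.788727, which rounds to 3.7887.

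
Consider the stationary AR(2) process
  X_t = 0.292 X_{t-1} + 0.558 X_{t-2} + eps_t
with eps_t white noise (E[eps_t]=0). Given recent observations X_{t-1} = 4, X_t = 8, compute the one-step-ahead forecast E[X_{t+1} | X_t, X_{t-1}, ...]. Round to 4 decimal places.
E[X_{t+1} \mid \mathcal F_t] = 4.5680

For an AR(p) model X_t = c + sum_i phi_i X_{t-i} + eps_t, the
one-step-ahead conditional mean is
  E[X_{t+1} | X_t, ...] = c + sum_i phi_i X_{t+1-i}.
Substitute known values:
  E[X_{t+1} | ...] = (0.292) * (8) + (0.558) * (4)
                   = 4.5680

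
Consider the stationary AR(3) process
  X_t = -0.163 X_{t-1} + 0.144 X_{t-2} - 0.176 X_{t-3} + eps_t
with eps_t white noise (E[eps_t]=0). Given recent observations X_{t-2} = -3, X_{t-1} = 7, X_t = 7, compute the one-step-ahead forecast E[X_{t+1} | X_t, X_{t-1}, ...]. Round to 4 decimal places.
E[X_{t+1} \mid \mathcal F_t] = 0.3950

For an AR(p) model X_t = c + sum_i phi_i X_{t-i} + eps_t, the
one-step-ahead conditional mean is
  E[X_{t+1} | X_t, ...] = c + sum_i phi_i X_{t+1-i}.
Substitute known values:
  E[X_{t+1} | ...] = (-0.163) * (7) + (0.144) * (7) + (-0.176) * (-3)
                   = 0.3950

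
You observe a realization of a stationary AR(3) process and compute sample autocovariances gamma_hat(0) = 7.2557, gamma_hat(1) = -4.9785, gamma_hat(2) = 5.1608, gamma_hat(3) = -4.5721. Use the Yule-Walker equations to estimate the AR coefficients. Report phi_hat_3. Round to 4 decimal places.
\hat\phi_{3} = -0.1240

The Yule-Walker equations for an AR(p) process read, in matrix form,
  Gamma_p phi = r_p,   with   (Gamma_p)_{ij} = gamma(|i - j|),
                       (r_p)_i = gamma(i),   i,j = 1..p.
Substitute the sample gammas (Toeplitz matrix and right-hand side of size 3):
  Gamma_p = [[7.2557, -4.9785, 5.1608], [-4.9785, 7.2557, -4.9785], [5.1608, -4.9785, 7.2557]]
  r_p     = [-4.9785, 5.1608, -4.5721]
Written out (R1..R3):
  (R1) 7.2557 phi_1 - 4.9785 phi_2 + 5.1608 phi_3 = -4.9785
  (R2) -4.9785 phi_1 + 7.2557 phi_2 - 4.9785 phi_3 = 5.1608
  (R3) 5.1608 phi_1 - 4.9785 phi_2 + 7.2557 phi_3 = -4.5721
Gaussian elimination:
  R2 <- R2 - (-4.9785/7.2557) R1 = R2 - (-0.68615) R1:  3.839701 phi_2 - 1.437416 phi_3 = 1.744801
  R3 <- R3 - (5.1608/7.2557) R1 = R3 - (0.711275) R1:  -1.437416 phi_2 + 3.584951 phi_3 = -1.031016
  R3 <- R3 - (-1.437416/3.839701) R2 = R3 - (-0.374356) R2:  3.046845 phi_3 = -0.377839
Back-substitution:
  phi_hat_3 = -0.377839 / 3.046845 = -0.12401
  phi_hat_2 = (1.744801 - (-1.437416)(-0.12401)) / 3.839701 = 0.407987
  phi_hat_1 = (-4.9785 - (-4.9785)(0.407987) - (5.1608)(-0.12401)) / 7.2557 = -0.318005
So phi_hat = [-0.3180, 0.4080, -0.1240].
Therefore phi_hat_3 = -0.1240.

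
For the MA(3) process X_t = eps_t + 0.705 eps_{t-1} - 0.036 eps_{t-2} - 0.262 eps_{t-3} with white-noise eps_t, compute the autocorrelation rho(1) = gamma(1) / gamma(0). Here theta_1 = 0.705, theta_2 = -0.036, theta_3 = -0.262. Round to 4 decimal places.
\rho(1) = 0.4397

For an MA(q) process with theta_0 = 1, the autocovariance is
  gamma(k) = sigma^2 * sum_{i=0..q-k} theta_i * theta_{i+k},
and rho(k) = gamma(k) / gamma(0). Sigma^2 cancels.
  numerator   = (1)*(0.705) + (0.705)*(-0.036) + (-0.036)*(-0.262) = 0.689052.
  denominator = (1)^2 + (0.705)^2 + (-0.036)^2 + (-0.262)^2 = 1.566965.
  rho(1) = 0.689052 / 1.566965 = 0.4397.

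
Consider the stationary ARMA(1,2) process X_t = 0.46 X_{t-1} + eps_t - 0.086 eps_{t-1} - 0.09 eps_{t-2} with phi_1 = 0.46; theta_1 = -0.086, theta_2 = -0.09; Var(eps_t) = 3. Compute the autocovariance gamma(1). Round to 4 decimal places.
\gamma(1) = 1.2258

Multiply the model equation by X_{t-k} and take expectations. With theta_0 = psi_0 = 1 and psi_j the MA(infinity) weights, this gives
  gamma(k) - sum_i phi_i gamma(k-i) = c_k,
  c_k = sigma^2 * sum_{j=k..q} theta_j psi_{j-k}   (c_k = 0 for k > q),
using gamma(-m) = gamma(m).
psi-weights needed (psi_j = theta_j + sum_i phi_i psi_{j-i}):
  psi_1 = theta_1 + phi_1 = -0.086 + (0.46) = 0.374
  psi_2 = theta_2 + phi_1 psi_1 = -0.09 + (0.46)(0.374) = 0.08204
Right-hand sides:
  c_0 = sigma^2 (1 + theta_1 psi_1 + theta_2 psi_2) = 3 * (1 + (-0.086)(0.374) + (-0.09)(0.08204)) = 3 * 0.960452 = 2.881357
  c_1 = sigma^2 (theta_1 + theta_2 psi_1) = 3 * (-0.086 + (-0.09)(0.374)) = -0.35898
  c_2 = sigma^2 theta_2 = 3 * (-0.09) = -0.27
Equations for k = 0 and k = 1 (AR order 1):
  gamma(0) = phi_1 gamma(1) + c_0
  gamma(1) = phi_1 gamma(0) + c_1
Substituting the second into the first: gamma(0) (1 - phi_1^2) = c_0 + phi_1 c_1, so
  gamma(0) = (c_0 + phi_1 c_1) / (1 - phi_1^2) = (2.881357 + (0.46)(-0.35898)) / (1 - (0.46)^2) = 2.716226 / 0.7884 = 3.445239.
  gamma(1) = phi_1 gamma(0) + c_1 = (0.46)(3.445239) + (-0.35898) = 1.22583.
Therefore gamma(1) = 1.2258 (to 4 decimal places).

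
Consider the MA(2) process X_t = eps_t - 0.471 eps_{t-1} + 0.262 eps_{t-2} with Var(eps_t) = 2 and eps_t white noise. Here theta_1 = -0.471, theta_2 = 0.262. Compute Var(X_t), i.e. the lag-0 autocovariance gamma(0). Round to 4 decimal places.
\gamma(0) = 2.5810

For an MA(q) process X_t = eps_t + sum_i theta_i eps_{t-i} with
Var(eps_t) = sigma^2, the variance is
  gamma(0) = sigma^2 * (1 + sum_i theta_i^2).
  sum_i theta_i^2 = (-0.471)^2 + (0.262)^2 = 0.221841 + 0.068644 = 0.290485.
  gamma(0) = 2 * (1 + 0.290485) = 2 * 1.290485 = 2.58097, which rounds to 2.5810.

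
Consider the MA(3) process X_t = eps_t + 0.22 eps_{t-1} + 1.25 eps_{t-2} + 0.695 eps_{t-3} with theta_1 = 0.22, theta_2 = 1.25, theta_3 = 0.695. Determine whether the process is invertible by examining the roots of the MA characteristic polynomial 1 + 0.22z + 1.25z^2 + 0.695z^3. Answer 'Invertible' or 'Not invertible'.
\text{Not invertible}

The MA(q) characteristic polynomial is P(z) = 1 + 0.22z + 1.25z^2 + 0.695z^3.
Invertibility requires all roots to lie outside the unit circle, i.e. |z| > 1 for every root.
Degree 3: look for a simple real root z0 first, then factor out (1 - z/z0) and solve the remaining quadratic.
Testing z0 = -2: P(-2) = 1 + (0.22)(-2) + (1.25)(-2)^2 + (0.695)(-2)^3
  = 1 + (-0.44) + (5) + (-5.56) = 0.  So z_0 = -2 is a root, |z_0| = 2.
Divide out the factor (1 + 0.5 z) = (1 - z/z0) (since 1/z0 = -0.5):
  P(z) = (1 + 0.5 z)(1 + (-0.28) z + (1.39) z^2)
  [check: z-coef -0.28 - (-0.5) = 0.22; z^2-coef 1.39 - (-0.5)(-0.28) = 1.25; z^3-coef -(-0.5)(1.39) = 0.695.]
Remaining roots from the quadratic factor 1 + (-0.28) z + (1.39) z^2:
  Set 1 + (-0.28) z + (1.39) z^2 = 0, i.e. a z^2 + b z + c = 0 with a = 1.39, b = -0.28, c = 1.
  Discriminant D = b^2 - 4ac = (-0.28)^2 - 4*(1.39)*1 = 0.0784 - (5.56) = -5.4816.
  D < 0, so the roots are the complex-conjugate pair z = (-b +/- i sqrt(-D)) / (2a) = 0.1007 +/- 0.8422i.
  For a conjugate pair |z|^2 = z * conj(z) = (product of roots) = c/a = 1/(1.39) = 0.719424, so |z| = sqrt(0.719424) = 0.8482 for both roots.
Moduli of all roots: 2.0000, 0.8482, 0.8482.
All moduli strictly greater than 1? No.
Verdict: Not invertible.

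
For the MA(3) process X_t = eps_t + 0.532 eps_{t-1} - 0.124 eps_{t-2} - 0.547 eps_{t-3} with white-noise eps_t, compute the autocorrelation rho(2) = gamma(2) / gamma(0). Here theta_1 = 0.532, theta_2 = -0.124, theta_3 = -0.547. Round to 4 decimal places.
\rho(2) = -0.2598

For an MA(q) process with theta_0 = 1, the autocovariance is
  gamma(k) = sigma^2 * sum_{i=0..q-k} theta_i * theta_{i+k},
and rho(k) = gamma(k) / gamma(0). Sigma^2 cancels.
  numerator   = (1)*(-0.124) + (0.532)*(-0.547) = -0.415004.
  denominator = (1)^2 + (0.532)^2 + (-0.124)^2 + (-0.547)^2 = 1.597609.
  rho(2) = -0.415004 / 1.597609 = -0.2598.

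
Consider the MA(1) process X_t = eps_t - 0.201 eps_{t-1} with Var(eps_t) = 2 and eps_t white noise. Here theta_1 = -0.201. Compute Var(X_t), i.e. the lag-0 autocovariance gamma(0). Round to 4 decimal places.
\gamma(0) = 2.0808

For an MA(q) process X_t = eps_t + sum_i theta_i eps_{t-i} with
Var(eps_t) = sigma^2, the variance is
  gamma(0) = sigma^2 * (1 + sum_i theta_i^2).
  sum_i theta_i^2 = (-0.201)^2 = 0.040401.
  gamma(0) = 2 * (1 + 0.040401) = 2 * 1.040401 = 2.080802, which rounds to 2.0808.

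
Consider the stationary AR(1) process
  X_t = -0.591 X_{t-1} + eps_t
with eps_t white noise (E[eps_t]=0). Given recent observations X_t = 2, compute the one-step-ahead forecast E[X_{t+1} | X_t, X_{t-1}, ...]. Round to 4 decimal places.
E[X_{t+1} \mid \mathcal F_t] = -1.1820

For an AR(p) model X_t = c + sum_i phi_i X_{t-i} + eps_t, the
one-step-ahead conditional mean is
  E[X_{t+1} | X_t, ...] = c + sum_i phi_i X_{t+1-i}.
Substitute known values:
  E[X_{t+1} | ...] = (-0.591) * (2)
                   = -1.1820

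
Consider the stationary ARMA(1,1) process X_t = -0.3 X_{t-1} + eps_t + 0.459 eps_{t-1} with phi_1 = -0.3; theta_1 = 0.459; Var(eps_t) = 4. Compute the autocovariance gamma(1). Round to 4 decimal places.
\gamma(1) = 0.6027

Multiply the model equation by X_{t-k} and take expectations. With theta_0 = psi_0 = 1 and psi_j the MA(infinity) weights, this gives
  gamma(k) - sum_i phi_i gamma(k-i) = c_k,
  c_k = sigma^2 * sum_{j=k..q} theta_j psi_{j-k}   (c_k = 0 for k > q),
using gamma(-m) = gamma(m).
psi-weights needed (psi_j = theta_j + sum_i phi_i psi_{j-i}):
  psi_1 = theta_1 + phi_1 = 0.459 + (-0.3) = 0.159
Right-hand sides:
  c_0 = sigma^2 (1 + theta_1 psi_1) = 4 * (1 + (0.459)(0.159)) = 4 * 1.072981 = 4.291924
  c_1 = sigma^2 theta_1 = 4 * (0.459) = 1.836
  c_2 = 0
Equations for k = 0 and k = 1 (AR order 1):
  gamma(0) = phi_1 gamma(1) + c_0
  gamma(1) = phi_1 gamma(0) + c_1
Substituting the second into the first: gamma(0) (1 - phi_1^2) = c_0 + phi_1 c_1, so
  gamma(0) = (c_0 + phi_1 c_1) / (1 - phi_1^2) = (4.291924 + (-0.3)(1.836)) / (1 - (-0.3)^2) = 3.741124 / 0.91 = 4.111125.
  gamma(1) = phi_1 gamma(0) + c_1 = (-0.3)(4.111125) + (1.836) = 0.602662.
Therefore gamma(1) = 0.6027 (to 4 decimal places).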